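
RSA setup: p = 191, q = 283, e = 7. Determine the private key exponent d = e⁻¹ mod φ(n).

22963

φ(n) = (p−1)(q−1) = 190·282 = 53580.
Need d with 7·d ≡ 1 (mod 53580). Apply the extended Euclidean algorithm:
53580 = 7654×7 + 2
7 = 3×2 + 1
2 = 2×1 + 0
Back-substitute:
1 = 7 − 3·2
1 = −3·53580 + 22963·7
So 7·22963 ≡ 1 (mod 53580), hence d = 22963.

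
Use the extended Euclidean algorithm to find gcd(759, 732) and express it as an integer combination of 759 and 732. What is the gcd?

Apply Euclid's algorithm to 759 and 732:
759 = 1*732 + 27
732 = 27*27 + 3
27 = 9*3 + 0
gcd(759, 732) = 3.
Working backward:
3 = 732 − 27·27
3 = −27·759 + 28·732
So 3 = (-27)·759 + (28)·732.

3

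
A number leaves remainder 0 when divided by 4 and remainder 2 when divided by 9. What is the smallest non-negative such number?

20

Write x = 0 + 4·k. Then 4·k ≡ 2 − 0 ≡ 2 (mod 9).
Need 4⁻¹ mod 9. Extended Euclid on (9, 4):
9 = 2·4 + 1
4 = 4·1 + 0
Back-substitute:
1 = 9 − 2·4
4⁻¹ ≡ 7 (mod 9), so k ≡ 7·2 ≡ 5 (mod 9).
x = 0 + 4·5 = 20.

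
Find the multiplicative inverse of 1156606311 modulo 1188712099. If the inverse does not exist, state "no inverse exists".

Apply the Euclidean algorithm to 1188712099 and 1156606311:
1188712099 = 1·1156606311 + 32105788
1156606311 = 36·32105788 + 797943
32105788 = 40·797943 + 188068
797943 = 4·188068 + 45671
188068 = 4·45671 + 5384
45671 = 8·5384 + 2599
5384 = 2·2599 + 186
2599 = 13·186 + 181
186 = 1·181 + 5
181 = 36·5 + 1
5 = 5·1 + 0
The gcd is 1. Working backward:
1 = 181 − 36·5
1 = −36·186 + 37·181
1 = 37·2599 − 517·186
1 = −517·5384 + 1071·2599
1 = 1071·45671 − 9085·5384
1 = −9085·188068 + 37411·45671
1 = 37411·797943 − 158729·188068
1 = −158729·32105788 + 6386571·797943
1 = 6386571·1156606311 − 230075285·32105788
1 = −230075285·1188712099 + 236461856·1156606311
So 1156606311·236461856 ≡ 1 (mod 1188712099).

236461856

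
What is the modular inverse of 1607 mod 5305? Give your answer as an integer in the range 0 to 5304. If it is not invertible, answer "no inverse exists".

3628

Extended Euclidean algorithm:
5305 = 3*1607 + 484
1607 = 3*484 + 155
484 = 3*155 + 19
155 = 8*19 + 3
19 = 6*3 + 1
3 = 3*1 + 0
The gcd is 1. Working backward:
1 = 19 − 6·3
1 = −6·155 + 49·19
1 = 49·484 − 153·155
1 = −153·1607 + 508·484
1 = 508·5305 − 1677·1607
So 1607·(-1677) ≡ 1 (mod 5305), and -1677 ≡ 3628 (mod 5305).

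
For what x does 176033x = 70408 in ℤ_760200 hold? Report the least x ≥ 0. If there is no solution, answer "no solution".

34976

First find gcd(176033, 760200):
760200 = 4·176033 + 56068
176033 = 3·56068 + 7829
56068 = 7·7829 + 1265
7829 = 6·1265 + 239
1265 = 5·239 + 70
239 = 3·70 + 29
70 = 2·29 + 12
29 = 2·12 + 5
12 = 2·5 + 2
5 = 2·2 + 1
2 = 2·1 + 0
gcd = 1, so a unique solution mod 760200 exists.
Back-substitute for the Bézout coefficients:
1 = 5 − 2·2
1 = −2·12 + 5·5
1 = 5·29 − 12·12
1 = −12·70 + 29·29
1 = 29·239 − 99·70
1 = −99·1265 + 524·239
1 = 524·7829 − 3243·1265
1 = −3243·56068 + 23225·7829
1 = 23225·176033 − 72918·56068
1 = −72918·760200 + 314897·176033
So 176033·(314897) ≡ 1 (mod 760200), giving 176033⁻¹ ≡ 314897.
x ≡ 176033⁻¹·70408 ≡ 314897·70408 ≡ 34976 (mod 760200).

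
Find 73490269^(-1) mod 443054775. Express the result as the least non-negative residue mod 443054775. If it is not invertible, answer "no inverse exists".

338645854

Apply the Euclidean algorithm to 443054775 and 73490269:
443054775 = 6*73490269 + 2113161
73490269 = 34*2113161 + 1642795
2113161 = 1*1642795 + 470366
1642795 = 3*470366 + 231697
470366 = 2*231697 + 6972
231697 = 33*6972 + 1621
6972 = 4*1621 + 488
1621 = 3*488 + 157
488 = 3*157 + 17
157 = 9*17 + 4
17 = 4*4 + 1
4 = 4*1 + 0
gcd = 1, so the inverse exists. Back-substitute:
1 = 17 − 4·4
1 = −4·157 + 37·17
1 = 37·488 − 115·157
1 = −115·1621 + 382·488
1 = 382·6972 − 1643·1621
1 = −1643·231697 + 54601·6972
1 = 54601·470366 − 110845·231697
1 = −110845·1642795 + 387136·470366
1 = 387136·2113161 − 497981·1642795
1 = −497981·73490269 + 17318490·2113161
1 = 17318490·443054775 − 104408921·73490269
Thus 73490269·(-104408921) ≡ 1 (mod 443054775); reducing, -104408921 mod 443054775 = 338645854.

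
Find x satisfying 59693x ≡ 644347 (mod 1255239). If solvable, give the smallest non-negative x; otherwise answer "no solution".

First find gcd(59693, 1255239):
1255239 = 21*59693 + 1686
59693 = 35*1686 + 683
1686 = 2*683 + 320
683 = 2*320 + 43
320 = 7*43 + 19
43 = 2*19 + 5
19 = 3*5 + 4
5 = 1*4 + 1
4 = 4*1 + 0
gcd = 1, so a unique solution mod 1255239 exists.
Back-substitute for the Bézout coefficients:
1 = 5 − 4
1 = −19 + 4·5
1 = 4·43 − 9·19
1 = −9·320 + 67·43
1 = 67·683 − 143·320
1 = −143·1686 + 353·683
1 = 353·59693 − 12498·1686
1 = −12498·1255239 + 262811·59693
So 59693·(262811) ≡ 1 (mod 1255239), giving 59693⁻¹ ≡ 262811.
x ≡ 59693⁻¹·644347 ≡ 262811·644347 ≡ 951644 (mod 1255239).

951644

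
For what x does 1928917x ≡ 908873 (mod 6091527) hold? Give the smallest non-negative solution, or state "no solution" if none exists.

First find gcd(1928917, 6091527):
6091527 = 3·1928917 + 304776
1928917 = 6·304776 + 100261
304776 = 3·100261 + 3993
100261 = 25·3993 + 436
3993 = 9·436 + 69
436 = 6·69 + 22
69 = 3·22 + 3
22 = 7·3 + 1
3 = 3·1 + 0
gcd = 1, so a unique solution mod 6091527 exists.
Back-substitute for the Bézout coefficients:
1 = 22 − 7·3
1 = −7·69 + 22·22
1 = 22·436 − 139·69
1 = −139·3993 + 1273·436
1 = 1273·100261 − 31964·3993
1 = −31964·304776 + 97165·100261
1 = 97165·1928917 − 614954·304776
1 = −614954·6091527 + 1942027·1928917
So 1928917·(1942027) ≡ 1 (mod 6091527), giving 1928917⁻¹ ≡ 1942027.
x ≡ 1928917⁻¹·908873 ≡ 1942027·908873 ≡ 5499686 (mod 6091527).

5499686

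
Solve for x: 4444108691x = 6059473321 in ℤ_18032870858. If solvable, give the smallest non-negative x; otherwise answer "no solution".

6934350179

First find gcd(4444108691, 18032870858):
18032870858 = 4×4444108691 + 256436094
4444108691 = 17×256436094 + 84695093
256436094 = 3×84695093 + 2350815
84695093 = 36×2350815 + 65753
2350815 = 35×65753 + 49460
65753 = 1×49460 + 16293
49460 = 3×16293 + 581
16293 = 28×581 + 25
581 = 23×25 + 6
25 = 4×6 + 1
6 = 6×1 + 0
gcd = 1, so a unique solution mod 18032870858 exists.
Back-substitute for the Bézout coefficients:
1 = 25 − 4·6
1 = −4·581 + 93·25
1 = 93·16293 − 2608·581
1 = −2608·49460 + 7917·16293
1 = 7917·65753 − 10525·49460
1 = −10525·2350815 + 376292·65753
1 = 376292·84695093 − 13557037·2350815
1 = −13557037·256436094 + 41047403·84695093
1 = 41047403·4444108691 − 711362888·256436094
1 = −711362888·18032870858 + 2886498955·4444108691
So 4444108691·(2886498955) ≡ 1 (mod 18032870858), giving 4444108691⁻¹ ≡ 2886498955.
x ≡ 4444108691⁻¹·6059473321 ≡ 2886498955·6059473321 ≡ 6934350179 (mod 18032870858).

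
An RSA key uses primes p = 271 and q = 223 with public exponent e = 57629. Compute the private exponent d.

14369

φ(n) = (p−1)(q−1) = 270·222 = 59940.
Need d with 57629·d ≡ 1 (mod 59940). Apply the extended Euclidean algorithm:
59940 = 1×57629 + 2311
57629 = 24×2311 + 2165
2311 = 1×2165 + 146
2165 = 14×146 + 121
146 = 1×121 + 25
121 = 4×25 + 21
25 = 1×21 + 4
21 = 5×4 + 1
4 = 4×1 + 0
Back-substitute:
1 = 21 − 5·4
1 = −5·25 + 6·21
1 = 6·121 − 29·25
1 = −29·146 + 35·121
1 = 35·2165 − 519·146
1 = −519·2311 + 554·2165
1 = 554·57629 − 13815·2311
1 = −13815·59940 + 14369·57629
So 57629·14369 ≡ 1 (mod 59940), hence d = 14369.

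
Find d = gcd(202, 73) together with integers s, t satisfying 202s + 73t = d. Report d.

Euclidean algorithm:
202 = 2*73 + 56
73 = 1*56 + 17
56 = 3*17 + 5
17 = 3*5 + 2
5 = 2*2 + 1
2 = 2*1 + 0
gcd(202, 73) = 1.
Back-substituting:
1 = 5 − 2·2
1 = −2·17 + 7·5
1 = 7·56 − 23·17
1 = −23·73 + 30·56
1 = 30·202 − 83·73
So 1 = (30)·202 + (-83)·73.

1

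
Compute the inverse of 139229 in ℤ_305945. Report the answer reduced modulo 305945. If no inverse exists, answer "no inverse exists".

Extended Euclidean algorithm:
305945 = 2×139229 + 27487
139229 = 5×27487 + 1794
27487 = 15×1794 + 577
1794 = 3×577 + 63
577 = 9×63 + 10
63 = 6×10 + 3
10 = 3×3 + 1
3 = 3×1 + 0
gcd = 1, so the inverse exists. Back-substitute:
1 = 10 − 3·3
1 = −3·63 + 19·10
1 = 19·577 − 174·63
1 = −174·1794 + 541·577
1 = 541·27487 − 8289·1794
1 = −8289·139229 + 41986·27487
1 = 41986·305945 − 92261·139229
Hence 139229⁻¹ ≡ -92261 ≡ 213684 (mod 305945).

213684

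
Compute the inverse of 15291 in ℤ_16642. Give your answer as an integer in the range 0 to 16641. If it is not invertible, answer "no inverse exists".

11185

gcd(16642, 15291) by repeated division:
16642 = 1*15291 + 1351
15291 = 11*1351 + 430
1351 = 3*430 + 61
430 = 7*61 + 3
61 = 20*3 + 1
3 = 3*1 + 0
gcd = 1, so the inverse exists. Back-substitute:
1 = 61 − 20·3
1 = −20·430 + 141·61
1 = 141·1351 − 443·430
1 = −443·15291 + 5014·1351
1 = 5014·16642 − 5457·15291
So 15291·(-5457) ≡ 1 (mod 16642), and -5457 ≡ 11185 (mod 16642).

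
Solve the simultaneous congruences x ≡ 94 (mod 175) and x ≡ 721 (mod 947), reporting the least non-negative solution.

151294

Write x = 94 + 175·k. Then 175·k ≡ 721 − 94 ≡ 627 (mod 947).
Need 175⁻¹ mod 947. Extended Euclid on (947, 175):
947 = 5×175 + 72
175 = 2×72 + 31
72 = 2×31 + 10
31 = 3×10 + 1
10 = 10×1 + 0
Back-substitute:
1 = 31 − 3·10
1 = −3·72 + 7·31
1 = 7·175 − 17·72
1 = −17·947 + 92·175
175⁻¹ ≡ 92 (mod 947), so k ≡ 92·627 ≡ 864 (mod 947).
x = 94 + 175·864 = 151294.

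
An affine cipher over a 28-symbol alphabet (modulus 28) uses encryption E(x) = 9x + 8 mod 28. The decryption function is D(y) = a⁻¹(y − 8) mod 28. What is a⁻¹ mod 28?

25

gcd(28, 9) by repeated division:
28 = 3×9 + 1
9 = 9×1 + 0
The gcd is 1. Working backward:
1 = 28 − 3·9
Hence 9⁻¹ ≡ -3 ≡ 25 (mod 28).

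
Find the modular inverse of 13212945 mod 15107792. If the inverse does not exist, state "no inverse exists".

388481

Apply the Euclidean algorithm to 15107792 and 13212945:
15107792 = 1×13212945 + 1894847
13212945 = 6×1894847 + 1843863
1894847 = 1×1843863 + 50984
1843863 = 36×50984 + 8439
50984 = 6×8439 + 350
8439 = 24×350 + 39
350 = 8×39 + 38
39 = 1×38 + 1
38 = 38×1 + 0
Since gcd(13212945, 15107792) = 1, back-substitute to write 1 as a combination:
1 = 39 − 38
1 = −350 + 9·39
1 = 9·8439 − 217·350
1 = −217·50984 + 1311·8439
1 = 1311·1843863 − 47413·50984
1 = −47413·1894847 + 48724·1843863
1 = 48724·13212945 − 339757·1894847
1 = −339757·15107792 + 388481·13212945
So 13212945·388481 ≡ 1 (mod 15107792).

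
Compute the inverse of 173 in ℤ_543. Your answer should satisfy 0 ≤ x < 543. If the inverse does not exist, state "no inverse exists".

Extended Euclidean algorithm:
543 = 3×173 + 24
173 = 7×24 + 5
24 = 4×5 + 4
5 = 1×4 + 1
4 = 4×1 + 0
The gcd is 1. Working backward:
1 = 5 − 4
1 = −24 + 5·5
1 = 5·173 − 36·24
1 = −36·543 + 113·173
So 173·113 ≡ 1 (mod 543).

113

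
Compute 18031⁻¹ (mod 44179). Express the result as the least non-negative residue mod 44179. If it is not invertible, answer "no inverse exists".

34763

Apply the Euclidean algorithm to 44179 and 18031:
44179 = 2×18031 + 8117
18031 = 2×8117 + 1797
8117 = 4×1797 + 929
1797 = 1×929 + 868
929 = 1×868 + 61
868 = 14×61 + 14
61 = 4×14 + 5
14 = 2×5 + 4
5 = 1×4 + 1
4 = 4×1 + 0
gcd = 1, so the inverse exists. Back-substitute:
1 = 5 − 4
1 = −14 + 3·5
1 = 3·61 − 13·14
1 = −13·868 + 185·61
1 = 185·929 − 198·868
1 = −198·1797 + 383·929
1 = 383·8117 − 1730·1797
1 = −1730·18031 + 3843·8117
1 = 3843·44179 − 9416·18031
So 18031·(-9416) ≡ 1 (mod 44179), and -9416 ≡ 34763 (mod 44179).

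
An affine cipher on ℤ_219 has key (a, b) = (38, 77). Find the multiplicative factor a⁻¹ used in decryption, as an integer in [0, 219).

98

Extended Euclidean algorithm:
219 = 5·38 + 29
38 = 1·29 + 9
29 = 3·9 + 2
9 = 4·2 + 1
2 = 2·1 + 0
gcd = 1, so the inverse exists. Back-substitute:
1 = 9 − 4·2
1 = −4·29 + 13·9
1 = 13·38 − 17·29
1 = −17·219 + 98·38
So 38·98 ≡ 1 (mod 219).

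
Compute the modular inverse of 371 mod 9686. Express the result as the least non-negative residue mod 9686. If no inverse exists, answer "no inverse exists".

2663

gcd(9686, 371) by repeated division:
9686 = 26*371 + 40
371 = 9*40 + 11
40 = 3*11 + 7
11 = 1*7 + 4
7 = 1*4 + 3
4 = 1*3 + 1
3 = 3*1 + 0
The gcd is 1. Working backward:
1 = 4 − 3
1 = −7 + 2·4
1 = 2·11 − 3·7
1 = −3·40 + 11·11
1 = 11·371 − 102·40
1 = −102·9686 + 2663·371
So 371·2663 ≡ 1 (mod 9686).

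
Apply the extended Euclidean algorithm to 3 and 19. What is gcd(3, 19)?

Repeated division:
19 = 6*3 + 1
3 = 3*1 + 0
gcd(3, 19) = 1.
Back-substituting:
1 = 19 − 6·3
So 1 = (1)·19 + (-6)·3.

1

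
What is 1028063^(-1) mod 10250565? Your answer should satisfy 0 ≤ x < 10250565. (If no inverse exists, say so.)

8751422

Apply the Euclidean algorithm to 10250565 and 1028063:
10250565 = 9×1028063 + 997998
1028063 = 1×997998 + 30065
997998 = 33×30065 + 5853
30065 = 5×5853 + 800
5853 = 7×800 + 253
800 = 3×253 + 41
253 = 6×41 + 7
41 = 5×7 + 6
7 = 1×6 + 1
6 = 6×1 + 0
The gcd is 1. Working backward:
1 = 7 − 6
1 = −41 + 6·7
1 = 6·253 − 37·41
1 = −37·800 + 117·253
1 = 117·5853 − 856·800
1 = −856·30065 + 4397·5853
1 = 4397·997998 − 145957·30065
1 = −145957·1028063 + 150354·997998
1 = 150354·10250565 − 1499143·1028063
Thus 1028063·(-1499143) ≡ 1 (mod 10250565); reducing, -1499143 mod 10250565 = 8751422.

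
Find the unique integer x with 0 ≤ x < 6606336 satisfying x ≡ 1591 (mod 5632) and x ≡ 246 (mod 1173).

2699319

Write x = 1591 + 5632·k. Then 5632·k ≡ 246 − 1591 ≡ 1001 (mod 1173).
Need 5632⁻¹ mod 1173. Extended Euclid on (1173, 940):
1173 = 1·940 + 233
940 = 4·233 + 8
233 = 29·8 + 1
8 = 8·1 + 0
Back-substitute:
1 = 233 − 29·8
1 = −29·940 + 117·233
1 = 117·1173 − 146·940
5632⁻¹ ≡ 1027 (mod 1173), so k ≡ 1027·1001 ≡ 479 (mod 1173).
x = 1591 + 5632·479 = 2699319.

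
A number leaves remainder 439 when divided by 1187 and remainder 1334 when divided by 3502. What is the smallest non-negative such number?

547646

Write x = 439 + 1187·k. Then 1187·k ≡ 1334 − 439 ≡ 895 (mod 3502).
Need 1187⁻¹ mod 3502. Extended Euclid on (3502, 1187):
3502 = 2·1187 + 1128
1187 = 1·1128 + 59
1128 = 19·59 + 7
59 = 8·7 + 3
7 = 2·3 + 1
3 = 3·1 + 0
Back-substitute:
1 = 7 − 2·3
1 = −2·59 + 17·7
1 = 17·1128 − 325·59
1 = −325·1187 + 342·1128
1 = 342·3502 − 1009·1187
1187⁻¹ ≡ 2493 (mod 3502), so k ≡ 2493·895 ≡ 461 (mod 3502).
x = 439 + 1187·461 = 547646.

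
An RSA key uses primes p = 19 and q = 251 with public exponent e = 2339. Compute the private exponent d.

φ(n) = (p−1)(q−1) = 18·250 = 4500.
Need d with 2339·d ≡ 1 (mod 4500). Apply the extended Euclidean algorithm:
4500 = 1×2339 + 2161
2339 = 1×2161 + 178
2161 = 12×178 + 25
178 = 7×25 + 3
25 = 8×3 + 1
3 = 3×1 + 0
Back-substitute:
1 = 25 − 8·3
1 = −8·178 + 57·25
1 = 57·2161 − 692·178
1 = −692·2339 + 749·2161
1 = 749·4500 − 1441·2339
So 2339·(-1441) ≡ 1 (mod 4500), hence d ≡ -1441 ≡ 3059 (mod 4500).

3059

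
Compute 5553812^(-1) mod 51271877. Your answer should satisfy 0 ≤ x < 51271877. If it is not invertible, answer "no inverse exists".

Apply the Euclidean algorithm to 51271877 and 5553812:
51271877 = 9·5553812 + 1287569
5553812 = 4·1287569 + 403536
1287569 = 3·403536 + 76961
403536 = 5·76961 + 18731
76961 = 4·18731 + 2037
18731 = 9·2037 + 398
2037 = 5·398 + 47
398 = 8·47 + 22
47 = 2·22 + 3
22 = 7·3 + 1
3 = 3·1 + 0
The gcd is 1. Working backward:
1 = 22 − 7·3
1 = −7·47 + 15·22
1 = 15·398 − 127·47
1 = −127·2037 + 650·398
1 = 650·18731 − 5977·2037
1 = −5977·76961 + 24558·18731
1 = 24558·403536 − 128767·76961
1 = −128767·1287569 + 410859·403536
1 = 410859·5553812 − 1772203·1287569
1 = −1772203·51271877 + 16360686·5553812
So 5553812·16360686 ≡ 1 (mod 51271877).

16360686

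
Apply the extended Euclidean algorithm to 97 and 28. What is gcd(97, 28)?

1

Repeated division:
97 = 3·28 + 13
28 = 2·13 + 2
13 = 6·2 + 1
2 = 2·1 + 0
gcd(97, 28) = 1.
Express as a combination:
1 = 13 − 6·2
1 = −6·28 + 13·13
1 = 13·97 − 45·28
So 1 = (13)·97 + (-45)·28.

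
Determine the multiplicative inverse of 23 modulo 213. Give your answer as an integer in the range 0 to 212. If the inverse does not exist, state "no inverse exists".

176

Extended Euclidean algorithm:
213 = 9·23 + 6
23 = 3·6 + 5
6 = 1·5 + 1
5 = 5·1 + 0
The gcd is 1. Working backward:
1 = 6 − 5
1 = −23 + 4·6
1 = 4·213 − 37·23
Hence 23⁻¹ ≡ -37 ≡ 176 (mod 213).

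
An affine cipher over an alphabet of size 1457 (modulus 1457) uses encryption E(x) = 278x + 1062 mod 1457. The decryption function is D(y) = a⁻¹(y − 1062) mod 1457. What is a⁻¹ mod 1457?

Extended Euclidean algorithm:
1457 = 5*278 + 67
278 = 4*67 + 10
67 = 6*10 + 7
10 = 1*7 + 3
7 = 2*3 + 1
3 = 3*1 + 0
gcd = 1, so the inverse exists. Back-substitute:
1 = 7 − 2·3
1 = −2·10 + 3·7
1 = 3·67 − 20·10
1 = −20·278 + 83·67
1 = 83·1457 − 435·278
Hence 278⁻¹ ≡ -435 ≡ 1022 (mod 1457).

1022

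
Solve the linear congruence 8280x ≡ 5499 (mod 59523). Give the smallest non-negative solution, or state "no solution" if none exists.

5802

First find gcd(8280, 59523):
59523 = 7*8280 + 1563
8280 = 5*1563 + 465
1563 = 3*465 + 168
465 = 2*168 + 129
168 = 1*129 + 39
129 = 3*39 + 12
39 = 3*12 + 3
12 = 4*3 + 0
gcd = 3 and 3 | 5499, so solutions exist. Divide through by 3: 2760x ≡ 1833 (mod 19841).
Now find 2760⁻¹ mod 19841:
19841 = 7·2760 + 521
2760 = 5·521 + 155
521 = 3·155 + 56
155 = 2·56 + 43
56 = 1·43 + 13
43 = 3·13 + 4
13 = 3·4 + 1
4 = 4·1 + 0
Back-substitute:
1 = 13 − 3·4
1 = −3·43 + 10·13
1 = 10·56 − 13·43
1 = −13·155 + 36·56
1 = 36·521 − 121·155
1 = −121·2760 + 641·521
1 = 641·19841 − 4608·2760
So 2760·(-4608) ≡ 1 (mod 19841), i.e. 2760⁻¹ ≡ 15233.
Then x ≡ 15233·1833 ≡ 5802 (mod 19841); the smallest non-negative solution is x = 5802.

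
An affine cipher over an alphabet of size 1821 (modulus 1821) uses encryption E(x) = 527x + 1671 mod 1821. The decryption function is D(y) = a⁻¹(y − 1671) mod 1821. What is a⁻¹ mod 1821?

Run Euclid on (1821, 527):
1821 = 3×527 + 240
527 = 2×240 + 47
240 = 5×47 + 5
47 = 9×5 + 2
5 = 2×2 + 1
2 = 2×1 + 0
gcd = 1, so the inverse exists. Back-substitute:
1 = 5 − 2·2
1 = −2·47 + 19·5
1 = 19·240 − 97·47
1 = −97·527 + 213·240
1 = 213·1821 − 736·527
So 527·(-736) ≡ 1 (mod 1821), and -736 ≡ 1085 (mod 1821).

1085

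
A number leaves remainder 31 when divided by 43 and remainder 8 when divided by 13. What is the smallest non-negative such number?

203

Write x = 31 + 43·k. Then 43·k ≡ 8 − 31 ≡ 3 (mod 13).
Need 43⁻¹ mod 13. Extended Euclid on (13, 4):
13 = 3·4 + 1
4 = 4·1 + 0
Back-substitute:
1 = 13 − 3·4
43⁻¹ ≡ 10 (mod 13), so k ≡ 10·3 ≡ 4 (mod 13).
x = 31 + 43·4 = 203.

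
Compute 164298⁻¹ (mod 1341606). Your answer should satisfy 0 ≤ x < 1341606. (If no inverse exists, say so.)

Compute gcd(164298, 1341606):
1341606 = 8·164298 + 27222
164298 = 6·27222 + 966
27222 = 28·966 + 174
966 = 5·174 + 96
174 = 1·96 + 78
96 = 1·78 + 18
78 = 4·18 + 6
18 = 3·6 + 0
Since gcd = 6 > 1, 164298 is not a unit mod 1341606.

no inverse exists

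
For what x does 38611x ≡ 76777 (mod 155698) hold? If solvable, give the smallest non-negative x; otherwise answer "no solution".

First find gcd(38611, 155698):
155698 = 4·38611 + 1254
38611 = 30·1254 + 991
1254 = 1·991 + 263
991 = 3·263 + 202
263 = 1·202 + 61
202 = 3·61 + 19
61 = 3·19 + 4
19 = 4·4 + 3
4 = 1·3 + 1
3 = 3·1 + 0
gcd = 1, so a unique solution mod 155698 exists.
Back-substitute for the Bézout coefficients:
1 = 4 − 3
1 = −19 + 5·4
1 = 5·61 − 16·19
1 = −16·202 + 53·61
1 = 53·263 − 69·202
1 = −69·991 + 260·263
1 = 260·1254 − 329·991
1 = −329·38611 + 10130·1254
1 = 10130·155698 − 40849·38611
So 38611·(-40849) ≡ 1 (mod 155698), giving 38611⁻¹ ≡ 114849.
x ≡ 38611⁻¹·76777 ≡ 114849·76777 ≡ 116839 (mod 155698).

116839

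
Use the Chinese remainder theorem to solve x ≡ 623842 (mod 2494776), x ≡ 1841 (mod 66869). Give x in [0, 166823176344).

44739441850

Write x = 623842 + 2494776·k. Then 2494776·k ≡ 1841 − 623842 ≡ 46689 (mod 66869).
Need 2494776⁻¹ mod 66869. Extended Euclid on (66869, 20623):
66869 = 3×20623 + 5000
20623 = 4×5000 + 623
5000 = 8×623 + 16
623 = 38×16 + 15
16 = 1×15 + 1
15 = 15×1 + 0
Back-substitute:
1 = 16 − 15
1 = −623 + 39·16
1 = 39·5000 − 313·623
1 = −313·20623 + 1291·5000
1 = 1291·66869 − 4186·20623
2494776⁻¹ ≡ 62683 (mod 66869), so k ≡ 62683·46689 ≡ 17933 (mod 66869).
x = 623842 + 2494776·17933 = 44739441850.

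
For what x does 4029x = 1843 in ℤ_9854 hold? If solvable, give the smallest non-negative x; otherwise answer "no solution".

First find gcd(4029, 9854):
9854 = 2·4029 + 1796
4029 = 2·1796 + 437
1796 = 4·437 + 48
437 = 9·48 + 5
48 = 9·5 + 3
5 = 1·3 + 2
3 = 1·2 + 1
2 = 2·1 + 0
gcd = 1, so a unique solution mod 9854 exists.
Back-substitute for the Bézout coefficients:
1 = 3 − 2
1 = −5 + 2·3
1 = 2·48 − 19·5
1 = −19·437 + 173·48
1 = 173·1796 − 711·437
1 = −711·4029 + 1595·1796
1 = 1595·9854 − 3901·4029
So 4029·(-3901) ≡ 1 (mod 9854), giving 4029⁻¹ ≡ 5953.
x ≡ 4029⁻¹·1843 ≡ 5953·1843 ≡ 3877 (mod 9854).

3877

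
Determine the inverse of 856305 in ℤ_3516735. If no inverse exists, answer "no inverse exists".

Compute gcd(856305, 3516735):
3516735 = 4·856305 + 91515
856305 = 9·91515 + 32670
91515 = 2·32670 + 26175
32670 = 1·26175 + 6495
26175 = 4·6495 + 195
6495 = 33·195 + 60
195 = 3·60 + 15
60 = 4·15 + 0
gcd(856305, 3516735) = 15 ≠ 1, so 856305 has no multiplicative inverse modulo 3516735.

no inverse exists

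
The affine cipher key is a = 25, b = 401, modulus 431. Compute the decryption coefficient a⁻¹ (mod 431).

gcd(431, 25) by repeated division:
431 = 17×25 + 6
25 = 4×6 + 1
6 = 6×1 + 0
Since gcd(25, 431) = 1, back-substitute to write 1 as a combination:
1 = 25 − 4·6
1 = −4·431 + 69·25
So 25·69 ≡ 1 (mod 431).

69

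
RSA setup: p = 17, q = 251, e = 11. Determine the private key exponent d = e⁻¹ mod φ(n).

1091

φ(n) = (p−1)(q−1) = 16·250 = 4000.
Need d with 11·d ≡ 1 (mod 4000). Apply the extended Euclidean algorithm:
4000 = 363×11 + 7
11 = 1×7 + 4
7 = 1×4 + 3
4 = 1×3 + 1
3 = 3×1 + 0
Back-substitute:
1 = 4 − 3
1 = −7 + 2·4
1 = 2·11 − 3·7
1 = −3·4000 + 1091·11
So 11·1091 ≡ 1 (mod 4000), hence d = 1091.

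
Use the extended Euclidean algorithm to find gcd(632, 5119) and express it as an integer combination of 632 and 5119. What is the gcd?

Apply Euclid's algorithm to 5119 and 632:
5119 = 8·632 + 63
632 = 10·63 + 2
63 = 31·2 + 1
2 = 2·1 + 0
gcd(632, 5119) = 1.
Express as a combination:
1 = 63 − 31·2
1 = −31·632 + 311·63
1 = 311·5119 − 2519·632
So 1 = (311)·5119 + (-2519)·632.

1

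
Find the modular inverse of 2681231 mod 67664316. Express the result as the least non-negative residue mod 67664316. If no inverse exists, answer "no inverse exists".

Apply the Euclidean algorithm to 67664316 and 2681231:
67664316 = 25·2681231 + 633541
2681231 = 4·633541 + 147067
633541 = 4·147067 + 45273
147067 = 3·45273 + 11248
45273 = 4·11248 + 281
11248 = 40·281 + 8
281 = 35·8 + 1
8 = 8·1 + 0
gcd = 1, so the inverse exists. Back-substitute:
1 = 281 − 35·8
1 = −35·11248 + 1401·281
1 = 1401·45273 − 5639·11248
1 = −5639·147067 + 18318·45273
1 = 18318·633541 − 78911·147067
1 = −78911·2681231 + 333962·633541
1 = 333962·67664316 − 8427961·2681231
So 2681231·(-8427961) ≡ 1 (mod 67664316), and -8427961 ≡ 59236355 (mod 67664316).

59236355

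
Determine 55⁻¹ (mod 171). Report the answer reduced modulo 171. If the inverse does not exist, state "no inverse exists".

28

Extended Euclidean algorithm:
171 = 3*55 + 6
55 = 9*6 + 1
6 = 6*1 + 0
Since gcd(55, 171) = 1, back-substitute to write 1 as a combination:
1 = 55 − 9·6
1 = −9·171 + 28·55
So 55·28 ≡ 1 (mod 171).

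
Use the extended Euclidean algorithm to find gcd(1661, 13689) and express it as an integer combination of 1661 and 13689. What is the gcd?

Apply Euclid's algorithm to 13689 and 1661:
13689 = 8×1661 + 401
1661 = 4×401 + 57
401 = 7×57 + 2
57 = 28×2 + 1
2 = 2×1 + 0
gcd(1661, 13689) = 1.
Working backward:
1 = 57 − 28·2
1 = −28·401 + 197·57
1 = 197·1661 − 816·401
1 = −816·13689 + 6725·1661
So 1 = (-816)·13689 + (6725)·1661.

1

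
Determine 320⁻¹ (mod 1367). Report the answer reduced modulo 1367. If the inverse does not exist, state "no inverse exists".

927

gcd(1367, 320) by repeated division:
1367 = 4*320 + 87
320 = 3*87 + 59
87 = 1*59 + 28
59 = 2*28 + 3
28 = 9*3 + 1
3 = 3*1 + 0
Since gcd(320, 1367) = 1, back-substitute to write 1 as a combination:
1 = 28 − 9·3
1 = −9·59 + 19·28
1 = 19·87 − 28·59
1 = −28·320 + 103·87
1 = 103·1367 − 440·320
Hence 320⁻¹ ≡ -440 ≡ 927 (mod 1367).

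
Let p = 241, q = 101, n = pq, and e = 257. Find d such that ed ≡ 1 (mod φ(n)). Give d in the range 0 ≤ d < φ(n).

11393

φ(n) = (p−1)(q−1) = 240·100 = 24000.
Need d with 257·d ≡ 1 (mod 24000). Apply the extended Euclidean algorithm:
24000 = 93·257 + 99
257 = 2·99 + 59
99 = 1·59 + 40
59 = 1·40 + 19
40 = 2·19 + 2
19 = 9·2 + 1
2 = 2·1 + 0
Back-substitute:
1 = 19 − 9·2
1 = −9·40 + 19·19
1 = 19·59 − 28·40
1 = −28·99 + 47·59
1 = 47·257 − 122·99
1 = −122·24000 + 11393·257
So 257·11393 ≡ 1 (mod 24000), hence d = 11393.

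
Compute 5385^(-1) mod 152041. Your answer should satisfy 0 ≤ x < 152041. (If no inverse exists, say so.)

Run Euclid on (152041, 5385):
152041 = 28×5385 + 1261
5385 = 4×1261 + 341
1261 = 3×341 + 238
341 = 1×238 + 103
238 = 2×103 + 32
103 = 3×32 + 7
32 = 4×7 + 4
7 = 1×4 + 3
4 = 1×3 + 1
3 = 3×1 + 0
Since gcd(5385, 152041) = 1, back-substitute to write 1 as a combination:
1 = 4 − 3
1 = −7 + 2·4
1 = 2·32 − 9·7
1 = −9·103 + 29·32
1 = 29·238 − 67·103
1 = −67·341 + 96·238
1 = 96·1261 − 355·341
1 = −355·5385 + 1516·1261
1 = 1516·152041 − 42803·5385
Hence 5385⁻¹ ≡ -42803 ≡ 109238 (mod 152041).

109238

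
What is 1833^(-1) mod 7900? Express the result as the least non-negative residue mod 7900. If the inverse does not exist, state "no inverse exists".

Run Euclid on (7900, 1833):
7900 = 4×1833 + 568
1833 = 3×568 + 129
568 = 4×129 + 52
129 = 2×52 + 25
52 = 2×25 + 2
25 = 12×2 + 1
2 = 2×1 + 0
gcd = 1, so the inverse exists. Back-substitute:
1 = 25 − 12·2
1 = −12·52 + 25·25
1 = 25·129 − 62·52
1 = −62·568 + 273·129
1 = 273·1833 − 881·568
1 = −881·7900 + 3797·1833
So 1833·3797 ≡ 1 (mod 7900).

3797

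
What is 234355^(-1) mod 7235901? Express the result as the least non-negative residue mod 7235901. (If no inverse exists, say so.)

1083247

Run Euclid on (7235901, 234355):
7235901 = 30*234355 + 205251
234355 = 1*205251 + 29104
205251 = 7*29104 + 1523
29104 = 19*1523 + 167
1523 = 9*167 + 20
167 = 8*20 + 7
20 = 2*7 + 6
7 = 1*6 + 1
6 = 6*1 + 0
Since gcd(234355, 7235901) = 1, back-substitute to write 1 as a combination:
1 = 7 − 6
1 = −20 + 3·7
1 = 3·167 − 25·20
1 = −25·1523 + 228·167
1 = 228·29104 − 4357·1523
1 = −4357·205251 + 30727·29104
1 = 30727·234355 − 35084·205251
1 = −35084·7235901 + 1083247·234355
So 234355·1083247 ≡ 1 (mod 7235901).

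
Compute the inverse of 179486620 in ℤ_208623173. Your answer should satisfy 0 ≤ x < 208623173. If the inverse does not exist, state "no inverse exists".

Extended Euclidean algorithm:
208623173 = 1*179486620 + 29136553
179486620 = 6*29136553 + 4667302
29136553 = 6*4667302 + 1132741
4667302 = 4*1132741 + 136338
1132741 = 8*136338 + 42037
136338 = 3*42037 + 10227
42037 = 4*10227 + 1129
10227 = 9*1129 + 66
1129 = 17*66 + 7
66 = 9*7 + 3
7 = 2*3 + 1
3 = 3*1 + 0
The gcd is 1. Working backward:
1 = 7 − 2·3
1 = −2·66 + 19·7
1 = 19·1129 − 325·66
1 = −325·10227 + 2944·1129
1 = 2944·42037 − 12101·10227
1 = −12101·136338 + 39247·42037
1 = 39247·1132741 − 326077·136338
1 = −326077·4667302 + 1343555·1132741
1 = 1343555·29136553 − 8387407·4667302
1 = −8387407·179486620 + 51667997·29136553
1 = 51667997·208623173 − 60055404·179486620
So 179486620·(-60055404) ≡ 1 (mod 208623173), and -60055404 ≡ 148567769 (mod 208623173).

148567769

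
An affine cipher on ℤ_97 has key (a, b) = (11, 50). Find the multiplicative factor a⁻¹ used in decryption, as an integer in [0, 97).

gcd(97, 11) by repeated division:
97 = 8×11 + 9
11 = 1×9 + 2
9 = 4×2 + 1
2 = 2×1 + 0
Since gcd(11, 97) = 1, back-substitute to write 1 as a combination:
1 = 9 − 4·2
1 = −4·11 + 5·9
1 = 5·97 − 44·11
Thus 11·(-44) ≡ 1 (mod 97); reducing, -44 mod 97 = 53.

53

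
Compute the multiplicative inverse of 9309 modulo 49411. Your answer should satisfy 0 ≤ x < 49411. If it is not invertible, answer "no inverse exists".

42670

Run Euclid on (49411, 9309):
49411 = 5·9309 + 2866
9309 = 3·2866 + 711
2866 = 4·711 + 22
711 = 32·22 + 7
22 = 3·7 + 1
7 = 7·1 + 0
The gcd is 1. Working backward:
1 = 22 − 3·7
1 = −3·711 + 97·22
1 = 97·2866 − 391·711
1 = −391·9309 + 1270·2866
1 = 1270·49411 − 6741·9309
Thus 9309·(-6741) ≡ 1 (mod 49411); reducing, -6741 mod 49411 = 42670.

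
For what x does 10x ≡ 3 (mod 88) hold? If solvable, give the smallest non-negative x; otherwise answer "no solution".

gcd(10, 88):
88 = 8·10 + 8
10 = 1·8 + 2
8 = 4·2 + 0
gcd = 2, but 2 ∤ 3, so the congruence has no solution.

no solution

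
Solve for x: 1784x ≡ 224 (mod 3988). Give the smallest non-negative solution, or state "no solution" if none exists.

863

First find gcd(1784, 3988):
3988 = 2·1784 + 420
1784 = 4·420 + 104
420 = 4·104 + 4
104 = 26·4 + 0
gcd = 4 and 4 | 224, so solutions exist. Divide through by 4: 446x ≡ 56 (mod 997).
Now find 446⁻¹ mod 997:
997 = 2×446 + 105
446 = 4×105 + 26
105 = 4×26 + 1
26 = 26×1 + 0
Back-substitute:
1 = 105 − 4·26
1 = −4·446 + 17·105
1 = 17·997 − 38·446
So 446·(-38) ≡ 1 (mod 997), i.e. 446⁻¹ ≡ 959.
Then x ≡ 959·56 ≡ 863 (mod 997); the smallest non-negative solution is x = 863.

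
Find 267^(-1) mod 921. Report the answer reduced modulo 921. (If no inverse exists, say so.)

no inverse exists

Euclidean algorithm on 921, 267:
921 = 3*267 + 120
267 = 2*120 + 27
120 = 4*27 + 12
27 = 2*12 + 3
12 = 4*3 + 0
Since gcd = 3 > 1, 267 is not a unit mod 921.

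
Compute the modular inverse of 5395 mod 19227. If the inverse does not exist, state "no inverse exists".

no inverse exists

Euclidean algorithm on 19227, 5395:
19227 = 3*5395 + 3042
5395 = 1*3042 + 2353
3042 = 1*2353 + 689
2353 = 3*689 + 286
689 = 2*286 + 117
286 = 2*117 + 52
117 = 2*52 + 13
52 = 4*13 + 0
gcd(5395, 19227) = 13 ≠ 1, so 5395 has no multiplicative inverse modulo 19227.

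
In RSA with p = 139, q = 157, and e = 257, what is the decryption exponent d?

2513

φ(n) = (p−1)(q−1) = 138·156 = 21528.
Need d with 257·d ≡ 1 (mod 21528). Apply the extended Euclidean algorithm:
21528 = 83*257 + 197
257 = 1*197 + 60
197 = 3*60 + 17
60 = 3*17 + 9
17 = 1*9 + 8
9 = 1*8 + 1
8 = 8*1 + 0
Back-substitute:
1 = 9 − 8
1 = −17 + 2·9
1 = 2·60 − 7·17
1 = −7·197 + 23·60
1 = 23·257 − 30·197
1 = −30·21528 + 2513·257
So 257·2513 ≡ 1 (mod 21528), hence d = 2513.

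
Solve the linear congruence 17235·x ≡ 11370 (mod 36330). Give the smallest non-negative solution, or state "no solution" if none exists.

First find gcd(17235, 36330):
36330 = 2·17235 + 1860
17235 = 9·1860 + 495
1860 = 3·495 + 375
495 = 1·375 + 120
375 = 3·120 + 15
120 = 8·15 + 0
gcd = 15 and 15 | 11370, so solutions exist. Divide through by 15: 1149x ≡ 758 (mod 2422).
Now find 1149⁻¹ mod 2422:
2422 = 2·1149 + 124
1149 = 9·124 + 33
124 = 3·33 + 25
33 = 1·25 + 8
25 = 3·8 + 1
8 = 8·1 + 0
Back-substitute:
1 = 25 − 3·8
1 = −3·33 + 4·25
1 = 4·124 − 15·33
1 = −15·1149 + 139·124
1 = 139·2422 − 293·1149
So 1149·(-293) ≡ 1 (mod 2422), i.e. 1149⁻¹ ≡ 2129.
Then x ≡ 2129·758 ≡ 730 (mod 2422); the smallest non-negative solution is x = 730.

730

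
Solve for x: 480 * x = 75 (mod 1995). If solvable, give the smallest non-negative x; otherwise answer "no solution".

129

First find gcd(480, 1995):
1995 = 4·480 + 75
480 = 6·75 + 30
75 = 2·30 + 15
30 = 2·15 + 0
gcd = 15 and 15 | 75, so solutions exist. Divide through by 15: 32x ≡ 5 (mod 133).
Now find 32⁻¹ mod 133:
133 = 4·32 + 5
32 = 6·5 + 2
5 = 2·2 + 1
2 = 2·1 + 0
Back-substitute:
1 = 5 − 2·2
1 = −2·32 + 13·5
1 = 13·133 − 54·32
So 32·(-54) ≡ 1 (mod 133), i.e. 32⁻¹ ≡ 79.
Then x ≡ 79·5 ≡ 129 (mod 133); the smallest non-negative solution is x = 129.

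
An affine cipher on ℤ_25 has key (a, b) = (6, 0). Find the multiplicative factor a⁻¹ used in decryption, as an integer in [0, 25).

Apply the Euclidean algorithm to 25 and 6:
25 = 4×6 + 1
6 = 6×1 + 0
Since gcd(6, 25) = 1, back-substitute to write 1 as a combination:
1 = 25 − 4·6
Hence 6⁻¹ ≡ -4 ≡ 21 (mod 25).

21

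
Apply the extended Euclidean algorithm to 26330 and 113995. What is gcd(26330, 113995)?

Repeated division:
113995 = 4·26330 + 8675
26330 = 3·8675 + 305
8675 = 28·305 + 135
305 = 2·135 + 35
135 = 3·35 + 30
35 = 1·30 + 5
30 = 6·5 + 0
gcd(26330, 113995) = 5.
Back-substituting:
5 = 35 − 30
5 = −135 + 4·35
5 = 4·305 − 9·135
5 = −9·8675 + 256·305
5 = 256·26330 − 777·8675
5 = −777·113995 + 3364·26330
So 5 = (-777)·113995 + (3364)·26330.

5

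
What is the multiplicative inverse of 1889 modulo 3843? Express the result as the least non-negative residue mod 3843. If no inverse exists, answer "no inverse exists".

gcd(3843, 1889) by repeated division:
3843 = 2×1889 + 65
1889 = 29×65 + 4
65 = 16×4 + 1
4 = 4×1 + 0
Since gcd(1889, 3843) = 1, back-substitute to write 1 as a combination:
1 = 65 − 16·4
1 = −16·1889 + 465·65
1 = 465·3843 − 946·1889
Hence 1889⁻¹ ≡ -946 ≡ 2897 (mod 3843).

2897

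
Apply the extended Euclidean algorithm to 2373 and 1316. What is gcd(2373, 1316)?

Euclidean algorithm:
2373 = 1·1316 + 1057
1316 = 1·1057 + 259
1057 = 4·259 + 21
259 = 12·21 + 7
21 = 3·7 + 0
gcd(2373, 1316) = 7.
Back-substituting:
7 = 259 − 12·21
7 = −12·1057 + 49·259
7 = 49·1316 − 61·1057
7 = −61·2373 + 110·1316
So 7 = (-61)·2373 + (110)·1316.

7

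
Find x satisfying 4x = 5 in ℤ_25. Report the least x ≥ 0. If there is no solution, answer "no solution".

20

First find gcd(4, 25):
25 = 6×4 + 1
4 = 4×1 + 0
gcd = 1, so a unique solution mod 25 exists.
Back-substitute for the Bézout coefficients:
1 = 25 − 6·4
So 4·(-6) ≡ 1 (mod 25), giving 4⁻¹ ≡ 19.
x ≡ 4⁻¹·5 ≡ 19·5 ≡ 20 (mod 25).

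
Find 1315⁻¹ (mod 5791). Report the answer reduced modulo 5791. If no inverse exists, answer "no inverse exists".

3937

Run Euclid on (5791, 1315):
5791 = 4*1315 + 531
1315 = 2*531 + 253
531 = 2*253 + 25
253 = 10*25 + 3
25 = 8*3 + 1
3 = 3*1 + 0
Since gcd(1315, 5791) = 1, back-substitute to write 1 as a combination:
1 = 25 − 8·3
1 = −8·253 + 81·25
1 = 81·531 − 170·253
1 = −170·1315 + 421·531
1 = 421·5791 − 1854·1315
Thus 1315·(-1854) ≡ 1 (mod 5791); reducing, -1854 mod 5791 = 3937.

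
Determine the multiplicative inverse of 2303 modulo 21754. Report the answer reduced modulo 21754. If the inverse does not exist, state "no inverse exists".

Apply the Euclidean algorithm to 21754 and 2303:
21754 = 9×2303 + 1027
2303 = 2×1027 + 249
1027 = 4×249 + 31
249 = 8×31 + 1
31 = 31×1 + 0
The gcd is 1. Working backward:
1 = 249 − 8·31
1 = −8·1027 + 33·249
1 = 33·2303 − 74·1027
1 = −74·21754 + 699·2303
So 2303·699 ≡ 1 (mod 21754).

699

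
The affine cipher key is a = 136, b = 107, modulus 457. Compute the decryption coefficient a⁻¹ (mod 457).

373

Run Euclid on (457, 136):
457 = 3*136 + 49
136 = 2*49 + 38
49 = 1*38 + 11
38 = 3*11 + 5
11 = 2*5 + 1
5 = 5*1 + 0
The gcd is 1. Working backward:
1 = 11 − 2·5
1 = −2·38 + 7·11
1 = 7·49 − 9·38
1 = −9·136 + 25·49
1 = 25·457 − 84·136
Thus 136·(-84) ≡ 1 (mod 457); reducing, -84 mod 457 = 373.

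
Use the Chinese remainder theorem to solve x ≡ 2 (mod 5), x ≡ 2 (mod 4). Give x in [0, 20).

Write x = 2 + 5·k. Then 5·k ≡ 2 − 2 ≡ 0 (mod 4).
Need 5⁻¹ mod 4. Extended Euclid on (4, 1):
4 = 4·1 + 0
5⁻¹ ≡ 1 (mod 4), so k ≡ 1·0 ≡ 0 (mod 4).
x = 2 + 5·0 = 2.

2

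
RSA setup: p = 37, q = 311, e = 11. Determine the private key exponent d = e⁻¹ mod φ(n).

9131

φ(n) = (p−1)(q−1) = 36·310 = 11160.
Need d with 11·d ≡ 1 (mod 11160). Apply the extended Euclidean algorithm:
11160 = 1014*11 + 6
11 = 1*6 + 5
6 = 1*5 + 1
5 = 5*1 + 0
Back-substitute:
1 = 6 − 5
1 = −11 + 2·6
1 = 2·11160 − 2029·11
So 11·(-2029) ≡ 1 (mod 11160), hence d ≡ -2029 ≡ 9131 (mod 11160).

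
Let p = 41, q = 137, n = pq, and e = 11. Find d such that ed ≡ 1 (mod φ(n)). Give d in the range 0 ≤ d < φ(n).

φ(n) = (p−1)(q−1) = 40·136 = 5440.
Need d with 11·d ≡ 1 (mod 5440). Apply the extended Euclidean algorithm:
5440 = 494·11 + 6
11 = 1·6 + 5
6 = 1·5 + 1
5 = 5·1 + 0
Back-substitute:
1 = 6 − 5
1 = −11 + 2·6
1 = 2·5440 − 989·11
So 11·(-989) ≡ 1 (mod 5440), hence d ≡ -989 ≡ 4451 (mod 5440).

4451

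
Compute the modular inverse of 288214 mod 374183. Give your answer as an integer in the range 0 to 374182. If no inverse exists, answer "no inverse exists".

Extended Euclidean algorithm:
374183 = 1×288214 + 85969
288214 = 3×85969 + 30307
85969 = 2×30307 + 25355
30307 = 1×25355 + 4952
25355 = 5×4952 + 595
4952 = 8×595 + 192
595 = 3×192 + 19
192 = 10×19 + 2
19 = 9×2 + 1
2 = 2×1 + 0
Since gcd(288214, 374183) = 1, back-substitute to write 1 as a combination:
1 = 19 − 9·2
1 = −9·192 + 91·19
1 = 91·595 − 282·192
1 = −282·4952 + 2347·595
1 = 2347·25355 − 12017·4952
1 = −12017·30307 + 14364·25355
1 = 14364·85969 − 40745·30307
1 = −40745·288214 + 136599·85969
1 = 136599·374183 − 177344·288214
So 288214·(-177344) ≡ 1 (mod 374183), and -177344 ≡ 196839 (mod 374183).

196839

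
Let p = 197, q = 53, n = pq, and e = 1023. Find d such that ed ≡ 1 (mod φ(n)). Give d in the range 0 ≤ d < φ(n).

φ(n) = (p−1)(q−1) = 196·52 = 10192.
Need d with 1023·d ≡ 1 (mod 10192). Apply the extended Euclidean algorithm:
10192 = 9×1023 + 985
1023 = 1×985 + 38
985 = 25×38 + 35
38 = 1×35 + 3
35 = 11×3 + 2
3 = 1×2 + 1
2 = 2×1 + 0
Back-substitute:
1 = 3 − 2
1 = −35 + 12·3
1 = 12·38 − 13·35
1 = −13·985 + 337·38
1 = 337·1023 − 350·985
1 = −350·10192 + 3487·1023
So 1023·3487 ≡ 1 (mod 10192), hence d = 3487.

3487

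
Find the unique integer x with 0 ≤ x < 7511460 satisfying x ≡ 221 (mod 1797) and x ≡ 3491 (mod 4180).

Write x = 221 + 1797·k. Then 1797·k ≡ 3491 − 221 ≡ 3270 (mod 4180).
Need 1797⁻¹ mod 4180. Extended Euclid on (4180, 1797):
4180 = 2·1797 + 586
1797 = 3·586 + 39
586 = 15·39 + 1
39 = 39·1 + 0
Back-substitute:
1 = 586 − 15·39
1 = −15·1797 + 46·586
1 = 46·4180 − 107·1797
1797⁻¹ ≡ 4073 (mod 4180), so k ≡ 4073·3270 ≡ 1230 (mod 4180).
x = 221 + 1797·1230 = 2210531.

2210531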